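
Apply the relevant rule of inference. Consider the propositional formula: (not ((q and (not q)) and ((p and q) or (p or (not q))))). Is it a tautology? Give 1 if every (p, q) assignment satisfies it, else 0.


Check all 4 assignments:
p=0, q=0: 1
p=0, q=1: 1
p=1, q=0: 1
p=1, q=1: 1
Satisfying count = 4/4.
Tautology iff count = 4: yes.

1


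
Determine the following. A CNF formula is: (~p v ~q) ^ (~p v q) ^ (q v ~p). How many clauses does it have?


A CNF formula is a conjunction of clauses.
Clauses are separated by ^.
Counting the conjuncts: 3 clauses.

3


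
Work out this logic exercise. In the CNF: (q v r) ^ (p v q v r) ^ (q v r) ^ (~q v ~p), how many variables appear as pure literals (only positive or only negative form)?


Check each variable for pure literal status:
p: mixed (not pure)
q: mixed (not pure)
r: pure positive
Pure literal count = 1

1


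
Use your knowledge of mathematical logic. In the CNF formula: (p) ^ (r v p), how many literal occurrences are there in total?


Counting literals in each clause:
Clause 1: 1 literal(s)
Clause 2: 2 literal(s)
Total = 3

3


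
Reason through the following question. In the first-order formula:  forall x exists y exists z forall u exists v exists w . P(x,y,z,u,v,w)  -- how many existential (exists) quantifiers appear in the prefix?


Quantifier prefix: forall x exists y exists z forall u exists v exists w
Mark each quantifier type:
  U E E U E E
Universal count = 2, Existential count = 4
Asked for existential (exists) quantifiers: 4

4


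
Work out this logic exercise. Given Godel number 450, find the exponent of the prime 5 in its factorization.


Factorize 450 by dividing by 5 repeatedly.
Division steps: 5 divides 450 exactly 2 time(s).
Exponent of 5 = 2

2


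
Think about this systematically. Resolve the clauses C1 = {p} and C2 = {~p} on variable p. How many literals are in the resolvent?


Remove p from C1 and ~p from C2.
C1 remainder: {}
C2 remainder: {}
Union (resolvent): {} (empty clause)
Resolvent has 0 literal(s).

0


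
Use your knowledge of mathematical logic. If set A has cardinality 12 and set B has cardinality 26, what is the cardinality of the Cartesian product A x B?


The Cartesian product A x B contains all ordered pairs (a, b).
|A x B| = |A| * |B| = 12 * 26 = 312

312


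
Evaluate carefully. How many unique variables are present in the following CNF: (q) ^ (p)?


Identify each variable that appears in the formula.
Variables found: p, q
Count = 2

2


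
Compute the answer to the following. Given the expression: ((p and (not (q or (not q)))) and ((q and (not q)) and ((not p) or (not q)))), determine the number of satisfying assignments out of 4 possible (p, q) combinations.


Check all 4 assignments:
p=0, q=0: 0
p=0, q=1: 0
p=1, q=0: 0
p=1, q=1: 0
Count of True = 0

0


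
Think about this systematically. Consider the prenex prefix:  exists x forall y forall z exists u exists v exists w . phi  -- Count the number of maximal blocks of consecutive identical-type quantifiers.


Quantifier-type sequence: E A A E E E  (A=forall, E=exists)
Group into maximal same-type runs:
  Ex1 | Ax2 | Ex3
Number of blocks = 3

3


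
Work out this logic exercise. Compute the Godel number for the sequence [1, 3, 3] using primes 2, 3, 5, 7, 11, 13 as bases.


Encode each element as an exponent of the corresponding prime:
  2^1 = 2
  3^3 = 27
  5^3 = 125
Product = 2 * 27 * 125 = 6750

6750


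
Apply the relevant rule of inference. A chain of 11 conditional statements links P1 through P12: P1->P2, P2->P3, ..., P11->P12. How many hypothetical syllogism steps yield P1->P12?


With 11 implications in a chain connecting 12 propositions:
P1->P2, P2->P3, ..., P11->P12
Steps needed = (number of implications) - 1 = 11 - 1 = 10

10


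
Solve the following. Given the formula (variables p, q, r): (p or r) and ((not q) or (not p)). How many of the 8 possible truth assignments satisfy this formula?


Evaluate all 8 assignments for p, q, r:
p=0, q=0, r=0: 0
p=0, q=0, r=1: 1
p=0, q=1, r=0: 0
p=0, q=1, r=1: 1
p=1, q=0, r=0: 1
p=1, q=0, r=1: 1
p=1, q=1, r=0: 0
p=1, q=1, r=1: 0
Satisfying count = 4

4


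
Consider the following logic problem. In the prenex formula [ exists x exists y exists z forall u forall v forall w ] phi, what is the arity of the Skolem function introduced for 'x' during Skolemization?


Quantifier prefix: exists x exists y exists z forall u forall v forall w
'x' is existentially quantified at position 1.
No universal quantifiers precede it.
Skolem function arity = 0 (a Skolem constant)

0


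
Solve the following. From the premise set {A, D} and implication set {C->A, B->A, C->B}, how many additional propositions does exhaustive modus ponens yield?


Initial facts: {A, D}
Apply modus ponens to closure:
  (no implication fires)
Final known: {A, D}
New propositions: {(none)}
Count = 0

0


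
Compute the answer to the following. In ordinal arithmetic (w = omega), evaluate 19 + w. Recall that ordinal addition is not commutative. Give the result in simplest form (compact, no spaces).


Compute 19 + w.
Ordinal + is associative but NOT commutative; for finite n>0, n + w = w but w + n stays w+n.
Any finite left addend is absorbed by w on the right: 19 + w = w.
Result = w

w


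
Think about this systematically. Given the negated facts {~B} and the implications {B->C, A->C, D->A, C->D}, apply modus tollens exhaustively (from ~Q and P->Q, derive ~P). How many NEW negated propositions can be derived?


Initial negated facts: {~B}
Apply modus tollens to closure:
  (no implication fires)
Final negated: {~B}
New negations: {(none)}
Count = 0

0


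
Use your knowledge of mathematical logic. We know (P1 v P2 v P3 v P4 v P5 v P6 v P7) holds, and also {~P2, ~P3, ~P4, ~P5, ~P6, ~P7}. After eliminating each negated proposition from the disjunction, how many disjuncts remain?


Original disjuncts (7): P1, P2, P3, P4, P5, P6, P7
Negated (eliminate): ~P2, ~P3, ~P4, ~P5, ~P6, ~P7
Remaining disjuncts: P1
Count = 7 - 6 = 1

1


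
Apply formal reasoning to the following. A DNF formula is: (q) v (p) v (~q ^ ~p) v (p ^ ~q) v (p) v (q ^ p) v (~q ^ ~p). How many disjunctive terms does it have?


A DNF formula is a disjunction of terms (conjunctions).
Terms are separated by v.
Counting the disjuncts: 7 terms.

7


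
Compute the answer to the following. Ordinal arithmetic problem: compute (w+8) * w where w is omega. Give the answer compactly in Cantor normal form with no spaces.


Compute (w+8) * w.
Ordinal * is associative and left-distributive over +, but NOT commutative; for finite n>1, n*w = w but w*n stays w*n.
(w+8) * w = sup{(w+8)*k : k<w} = sup{w*k+8} = w^2 (the +8 tail is absorbed in the limit).
Result = w^2

w^2


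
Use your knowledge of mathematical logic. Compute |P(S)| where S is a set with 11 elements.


The power set of a set with n elements has 2^n elements.
|P(S)| = 2^11 = 2048

2048


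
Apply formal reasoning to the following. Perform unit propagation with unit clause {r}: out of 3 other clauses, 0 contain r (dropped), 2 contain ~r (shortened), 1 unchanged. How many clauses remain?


Satisfied (removed): 0
Shortened (remain): 2
Unchanged (remain): 1
Remaining = 2 + 1 = 3

3


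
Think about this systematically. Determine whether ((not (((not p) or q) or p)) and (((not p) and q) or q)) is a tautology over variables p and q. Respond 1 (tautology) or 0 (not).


Check all 4 assignments:
p=0, q=0: 0
p=0, q=1: 0
p=1, q=0: 0
p=1, q=1: 0
Satisfying count = 0/4.
Tautology iff count = 4: no.

0


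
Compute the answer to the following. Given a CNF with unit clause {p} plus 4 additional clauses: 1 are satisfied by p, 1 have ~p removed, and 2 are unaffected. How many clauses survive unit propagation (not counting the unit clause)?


Satisfied (removed): 1
Shortened (remain): 1
Unchanged (remain): 2
Remaining = 1 + 2 = 3

3


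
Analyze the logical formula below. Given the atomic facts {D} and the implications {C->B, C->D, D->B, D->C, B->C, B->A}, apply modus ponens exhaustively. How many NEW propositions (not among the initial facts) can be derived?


Initial facts: {D}
Apply modus ponens to closure:
  D and D->B  =>  B
  D and D->C  =>  C
  B and B->A  =>  A
Final known: {A, B, C, D}
New propositions: {A, B, C}
Count = 3

3


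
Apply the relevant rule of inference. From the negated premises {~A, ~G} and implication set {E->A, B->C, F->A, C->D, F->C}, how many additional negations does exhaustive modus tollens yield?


Initial negated facts: {~A, ~G}
Apply modus tollens to closure:
  ~A and E->A  =>  ~E
  ~A and F->A  =>  ~F
Final negated: {~A, ~E, ~F, ~G}
New negations: {~E, ~F}
Count = 2

2


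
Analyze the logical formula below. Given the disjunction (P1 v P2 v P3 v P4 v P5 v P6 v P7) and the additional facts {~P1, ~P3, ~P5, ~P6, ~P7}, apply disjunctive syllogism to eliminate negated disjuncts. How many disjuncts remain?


Original disjuncts (7): P1, P2, P3, P4, P5, P6, P7
Negated (eliminate): ~P1, ~P3, ~P5, ~P6, ~P7
Remaining disjuncts: P2, P4
Count = 7 - 5 = 2

2


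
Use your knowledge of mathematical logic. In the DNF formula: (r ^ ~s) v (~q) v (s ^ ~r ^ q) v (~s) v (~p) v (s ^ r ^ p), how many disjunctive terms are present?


A DNF formula is a disjunction of terms (conjunctions).
Terms are separated by v.
Counting the disjuncts: 6 terms.

6


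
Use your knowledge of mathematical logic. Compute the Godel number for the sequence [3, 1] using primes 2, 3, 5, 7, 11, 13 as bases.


Encode each element as an exponent of the corresponding prime:
  2^3 = 8
  3^1 = 3
Product = 8 * 3 = 24

24


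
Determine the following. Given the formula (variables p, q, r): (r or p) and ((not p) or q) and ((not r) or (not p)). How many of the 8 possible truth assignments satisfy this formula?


Evaluate all 8 assignments for p, q, r:
p=0, q=0, r=0: 0
p=0, q=0, r=1: 1
p=0, q=1, r=0: 0
p=0, q=1, r=1: 1
p=1, q=0, r=0: 0
p=1, q=0, r=1: 0
p=1, q=1, r=0: 1
p=1, q=1, r=1: 0
Satisfying count = 3

3


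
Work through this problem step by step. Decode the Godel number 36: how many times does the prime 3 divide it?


Factorize 36 by dividing by 3 repeatedly.
Division steps: 3 divides 36 exactly 2 time(s).
Exponent of 3 = 2

2


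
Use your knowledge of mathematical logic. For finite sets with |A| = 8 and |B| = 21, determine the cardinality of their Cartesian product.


The Cartesian product A x B contains all ordered pairs (a, b).
|A x B| = |A| * |B| = 8 * 21 = 168

168


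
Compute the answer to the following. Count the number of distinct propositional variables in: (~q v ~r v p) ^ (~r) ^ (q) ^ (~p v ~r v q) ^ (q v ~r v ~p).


Identify each variable that appears in the formula.
Variables found: p, q, r
Count = 3

3


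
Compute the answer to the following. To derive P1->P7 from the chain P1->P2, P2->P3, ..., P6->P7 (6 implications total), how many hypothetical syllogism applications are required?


With 6 implications in a chain connecting 7 propositions:
P1->P2, P2->P3, ..., P6->P7
Steps needed = (number of implications) - 1 = 6 - 1 = 5

5


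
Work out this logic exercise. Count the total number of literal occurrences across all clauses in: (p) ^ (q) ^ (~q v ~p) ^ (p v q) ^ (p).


Counting literals in each clause:
Clause 1: 1 literal(s)
Clause 2: 1 literal(s)
Clause 3: 2 literal(s)
Clause 4: 2 literal(s)
Clause 5: 1 literal(s)
Total = 7

7


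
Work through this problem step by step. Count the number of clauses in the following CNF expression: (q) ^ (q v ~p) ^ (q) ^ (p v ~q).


A CNF formula is a conjunction of clauses.
Clauses are separated by ^.
Counting the conjuncts: 4 clauses.

4


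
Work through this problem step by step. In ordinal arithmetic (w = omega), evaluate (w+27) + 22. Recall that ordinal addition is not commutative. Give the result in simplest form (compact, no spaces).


Compute (w+27) + 22.
Ordinal + is associative but NOT commutative; for finite n>0, n + w = w but w + n stays w+n.
By associativity: (w+27) + 22 = w + (27+22) = w+49.
Result = w+49

w+49


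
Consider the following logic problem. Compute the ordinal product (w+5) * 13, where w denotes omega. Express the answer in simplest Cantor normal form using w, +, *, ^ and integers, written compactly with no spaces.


Compute (w+5) * 13.
Ordinal * is associative and left-distributive over +, but NOT commutative; for finite n>1, n*w = w but w*n stays w*n.
(w+5) * 13 = (w+5) repeated 13 times. Each intermediate +5 is absorbed by the following w; only the last survives: w*13+5.
Result = w*13+5

w*13+5


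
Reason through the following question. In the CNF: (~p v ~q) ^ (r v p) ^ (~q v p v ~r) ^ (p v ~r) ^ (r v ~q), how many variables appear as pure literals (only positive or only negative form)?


Check each variable for pure literal status:
p: mixed (not pure)
q: pure negative
r: mixed (not pure)
Pure literal count = 1

1


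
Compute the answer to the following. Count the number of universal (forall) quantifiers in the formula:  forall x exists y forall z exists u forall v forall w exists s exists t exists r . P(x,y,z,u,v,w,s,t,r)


Quantifier prefix: forall x exists y forall z exists u forall v forall w exists s exists t exists r
Mark each quantifier type:
  U E U E U U E E E
Universal count = 4, Existential count = 5
Asked for universal (forall) quantifiers: 4

4


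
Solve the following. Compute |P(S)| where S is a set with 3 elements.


The power set of a set with n elements has 2^n elements.
|P(S)| = 2^3 = 8

8


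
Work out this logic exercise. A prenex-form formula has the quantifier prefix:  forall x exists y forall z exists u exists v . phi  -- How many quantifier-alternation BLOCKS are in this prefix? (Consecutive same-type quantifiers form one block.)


Quantifier-type sequence: A E A E E  (A=forall, E=exists)
Group into maximal same-type runs:
  Ax1 | Ex1 | Ax1 | Ex2
Number of blocks = 4

4


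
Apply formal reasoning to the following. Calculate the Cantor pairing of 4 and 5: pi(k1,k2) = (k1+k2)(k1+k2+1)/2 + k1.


k1 + k2 = 9
(k1+k2)(k1+k2+1)/2 = 9 * 10 / 2 = 45
pi = 45 + 4 = 49

49


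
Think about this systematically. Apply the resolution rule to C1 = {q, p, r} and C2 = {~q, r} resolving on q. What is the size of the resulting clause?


Remove q from C1 and ~q from C2.
C1 remainder: {p, r}
C2 remainder: {r}
Union (resolvent): {p, r}
Resolvent has 2 literal(s).

2


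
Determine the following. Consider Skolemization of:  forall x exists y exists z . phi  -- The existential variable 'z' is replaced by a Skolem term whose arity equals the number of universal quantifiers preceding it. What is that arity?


Quantifier prefix: forall x exists y exists z
'z' is existentially quantified at position 3.
Universal variables preceding it: x
Skolem function arity = 1

1


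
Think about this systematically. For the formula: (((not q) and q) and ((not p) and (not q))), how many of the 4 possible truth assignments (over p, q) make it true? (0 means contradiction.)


Check all 4 assignments:
p=0, q=0: 0
p=0, q=1: 0
p=1, q=0: 0
p=1, q=1: 0
Count of True = 0

0


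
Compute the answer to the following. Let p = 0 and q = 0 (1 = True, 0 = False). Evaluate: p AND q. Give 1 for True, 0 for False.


p = 0, q = 0
Operation: p AND q
Evaluate: 0 AND 0 = 0

0


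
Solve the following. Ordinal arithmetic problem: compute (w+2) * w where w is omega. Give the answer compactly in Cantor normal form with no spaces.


Compute (w+2) * w.
Ordinal * is associative and left-distributive over +, but NOT commutative; for finite n>1, n*w = w but w*n stays w*n.
(w+2) * w = sup{(w+2)*k : k<w} = sup{w*k+2} = w^2 (the +2 tail is absorbed in the limit).
Result = w^2

w^2


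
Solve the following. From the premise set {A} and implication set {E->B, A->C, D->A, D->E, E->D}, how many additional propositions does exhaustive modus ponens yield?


Initial facts: {A}
Apply modus ponens to closure:
  A and A->C  =>  C
Final known: {A, C}
New propositions: {C}
Count = 1

1


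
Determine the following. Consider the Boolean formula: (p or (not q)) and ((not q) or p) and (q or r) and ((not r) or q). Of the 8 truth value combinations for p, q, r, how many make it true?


Evaluate all 8 assignments for p, q, r:
p=0, q=0, r=0: 0
p=0, q=0, r=1: 0
p=0, q=1, r=0: 0
p=0, q=1, r=1: 0
p=1, q=0, r=0: 0
p=1, q=0, r=1: 0
p=1, q=1, r=0: 1
p=1, q=1, r=1: 1
Satisfying count = 2

2


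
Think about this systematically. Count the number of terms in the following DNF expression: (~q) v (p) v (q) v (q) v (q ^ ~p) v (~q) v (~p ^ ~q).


A DNF formula is a disjunction of terms (conjunctions).
Terms are separated by v.
Counting the disjuncts: 7 terms.

7


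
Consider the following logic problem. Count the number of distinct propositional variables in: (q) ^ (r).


Identify each variable that appears in the formula.
Variables found: q, r
Count = 2

2


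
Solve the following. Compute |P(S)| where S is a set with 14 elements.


The power set of a set with n elements has 2^n elements.
|P(S)| = 2^14 = 16384

16384


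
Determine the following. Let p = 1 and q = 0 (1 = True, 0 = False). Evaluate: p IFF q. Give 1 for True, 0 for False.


p = 1, q = 0
Operation: p IFF q
Evaluate: 1 IFF 0 = 0

0


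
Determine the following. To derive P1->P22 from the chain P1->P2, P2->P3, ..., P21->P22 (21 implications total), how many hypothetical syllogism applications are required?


With 21 implications in a chain connecting 22 propositions:
P1->P2, P2->P3, ..., P21->P22
Steps needed = (number of implications) - 1 = 21 - 1 = 20

20


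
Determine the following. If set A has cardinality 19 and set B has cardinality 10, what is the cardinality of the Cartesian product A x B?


The Cartesian product A x B contains all ordered pairs (a, b).
|A x B| = |A| * |B| = 19 * 10 = 190

190


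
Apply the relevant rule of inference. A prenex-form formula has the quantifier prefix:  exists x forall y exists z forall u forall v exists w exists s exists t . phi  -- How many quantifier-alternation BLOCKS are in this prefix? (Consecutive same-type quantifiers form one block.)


Quantifier-type sequence: E A E A A E E E  (A=forall, E=exists)
Group into maximal same-type runs:
  Ex1 | Ax1 | Ex1 | Ax2 | Ex3
Number of blocks = 5

5


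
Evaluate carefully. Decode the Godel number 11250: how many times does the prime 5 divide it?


Factorize 11250 by dividing by 5 repeatedly.
Division steps: 5 divides 11250 exactly 4 time(s).
Exponent of 5 = 4

4


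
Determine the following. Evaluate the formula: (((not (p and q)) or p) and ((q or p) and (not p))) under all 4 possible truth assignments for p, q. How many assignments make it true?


Check all 4 assignments:
p=0, q=0: 0
p=0, q=1: 1
p=1, q=0: 0
p=1, q=1: 0
Count of True = 1

1


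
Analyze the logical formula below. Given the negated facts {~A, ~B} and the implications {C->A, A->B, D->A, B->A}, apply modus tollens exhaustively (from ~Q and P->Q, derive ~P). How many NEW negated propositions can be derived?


Initial negated facts: {~A, ~B}
Apply modus tollens to closure:
  ~A and C->A  =>  ~C
  ~A and D->A  =>  ~D
Final negated: {~A, ~B, ~C, ~D}
New negations: {~C, ~D}
Count = 2

2


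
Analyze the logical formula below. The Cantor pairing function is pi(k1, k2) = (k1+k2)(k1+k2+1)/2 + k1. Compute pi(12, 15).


k1 + k2 = 27
(k1+k2)(k1+k2+1)/2 = 27 * 28 / 2 = 378
pi = 378 + 12 = 390

390


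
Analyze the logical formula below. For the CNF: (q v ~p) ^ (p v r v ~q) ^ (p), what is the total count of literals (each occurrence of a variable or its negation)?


Counting literals in each clause:
Clause 1: 2 literal(s)
Clause 2: 3 literal(s)
Clause 3: 1 literal(s)
Total = 6

6


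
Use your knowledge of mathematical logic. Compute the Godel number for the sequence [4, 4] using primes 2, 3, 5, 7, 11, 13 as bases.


Encode each element as an exponent of the corresponding prime:
  2^4 = 16
  3^4 = 81
Product = 16 * 81 = 1296

1296


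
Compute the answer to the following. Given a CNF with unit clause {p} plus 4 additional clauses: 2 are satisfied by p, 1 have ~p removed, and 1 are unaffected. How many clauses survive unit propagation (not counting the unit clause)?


Satisfied (removed): 2
Shortened (remain): 1
Unchanged (remain): 1
Remaining = 1 + 1 = 2

2


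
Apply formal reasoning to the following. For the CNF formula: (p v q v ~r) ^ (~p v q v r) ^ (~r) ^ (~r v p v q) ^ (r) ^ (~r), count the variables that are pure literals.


Check each variable for pure literal status:
p: mixed (not pure)
q: pure positive
r: mixed (not pure)
Pure literal count = 1

1


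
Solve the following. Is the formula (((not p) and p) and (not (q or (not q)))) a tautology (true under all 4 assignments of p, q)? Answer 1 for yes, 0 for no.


Check all 4 assignments:
p=0, q=0: 0
p=0, q=1: 0
p=1, q=0: 0
p=1, q=1: 0
Satisfying count = 0/4.
Tautology iff count = 4: no.

0


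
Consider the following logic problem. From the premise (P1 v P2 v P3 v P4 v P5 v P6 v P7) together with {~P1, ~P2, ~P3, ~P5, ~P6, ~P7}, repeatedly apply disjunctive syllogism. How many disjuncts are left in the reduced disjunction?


Original disjuncts (7): P1, P2, P3, P4, P5, P6, P7
Negated (eliminate): ~P1, ~P2, ~P3, ~P5, ~P6, ~P7
Remaining disjuncts: P4
Count = 7 - 6 = 1

1


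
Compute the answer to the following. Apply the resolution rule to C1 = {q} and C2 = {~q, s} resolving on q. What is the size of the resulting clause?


Remove q from C1 and ~q from C2.
C1 remainder: {}
C2 remainder: {s}
Union (resolvent): {s}
Resolvent has 1 literal(s).

1


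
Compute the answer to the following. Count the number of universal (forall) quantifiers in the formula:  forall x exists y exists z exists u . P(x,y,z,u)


Quantifier prefix: forall x exists y exists z exists u
Mark each quantifier type:
  U E E E
Universal count = 1, Existential count = 3
Asked for universal (forall) quantifiers: 1

1


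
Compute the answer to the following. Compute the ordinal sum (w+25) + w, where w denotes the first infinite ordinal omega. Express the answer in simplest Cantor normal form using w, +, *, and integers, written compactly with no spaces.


Compute (w+25) + w.
Ordinal + is associative but NOT commutative; for finite n>0, n + w = w but w + n stays w+n.
(w+25) + w = w + (25+w) = w + w = w*2 (the finite tail 25 is absorbed by the right w).
Result = w*2

w*2


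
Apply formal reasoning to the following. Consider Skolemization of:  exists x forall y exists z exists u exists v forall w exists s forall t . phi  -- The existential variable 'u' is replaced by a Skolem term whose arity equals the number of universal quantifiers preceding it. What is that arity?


Quantifier prefix: exists x forall y exists z exists u exists v forall w exists s forall t
'u' is existentially quantified at position 4.
Universal variables preceding it: y
Skolem function arity = 1

1


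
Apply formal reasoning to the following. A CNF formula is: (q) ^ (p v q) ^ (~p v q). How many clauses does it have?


A CNF formula is a conjunction of clauses.
Clauses are separated by ^.
Counting the conjuncts: 3 clauses.

3


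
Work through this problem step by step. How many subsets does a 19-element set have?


The power set of a set with n elements has 2^n elements.
|P(S)| = 2^19 = 524288

524288


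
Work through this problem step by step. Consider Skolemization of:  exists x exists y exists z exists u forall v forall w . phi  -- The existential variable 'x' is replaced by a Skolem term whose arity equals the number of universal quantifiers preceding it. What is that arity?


Quantifier prefix: exists x exists y exists z exists u forall v forall w
'x' is existentially quantified at position 1.
No universal quantifiers precede it.
Skolem function arity = 0 (a Skolem constant)

0


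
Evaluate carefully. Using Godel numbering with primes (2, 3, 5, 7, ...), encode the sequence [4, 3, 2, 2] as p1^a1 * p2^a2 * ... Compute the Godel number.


Encode each element as an exponent of the corresponding prime:
  2^4 = 16
  3^3 = 27
  5^2 = 25
  7^2 = 49
Product = 16 * 27 * 25 * 49 = 529200

529200


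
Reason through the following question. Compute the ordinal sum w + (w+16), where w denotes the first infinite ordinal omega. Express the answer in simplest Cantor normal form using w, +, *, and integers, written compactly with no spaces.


Compute w + (w+16).
Ordinal + is associative but NOT commutative; for finite n>0, n + w = w but w + n stays w+n.
w + (w+16) = (w+w) + 16 = w*2+16.
Result = w*2+16

w*2+16


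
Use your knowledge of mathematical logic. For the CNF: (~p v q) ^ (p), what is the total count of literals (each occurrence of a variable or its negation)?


Counting literals in each clause:
Clause 1: 2 literal(s)
Clause 2: 1 literal(s)
Total = 3

3


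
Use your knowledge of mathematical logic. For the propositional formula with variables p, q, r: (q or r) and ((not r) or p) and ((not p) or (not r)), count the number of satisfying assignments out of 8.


Evaluate all 8 assignments for p, q, r:
p=0, q=0, r=0: 0
p=0, q=0, r=1: 0
p=0, q=1, r=0: 1
p=0, q=1, r=1: 0
p=1, q=0, r=0: 0
p=1, q=0, r=1: 0
p=1, q=1, r=0: 1
p=1, q=1, r=1: 0
Satisfying count = 2

2


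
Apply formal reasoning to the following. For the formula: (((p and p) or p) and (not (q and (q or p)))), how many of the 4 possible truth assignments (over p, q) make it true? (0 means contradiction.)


Check all 4 assignments:
p=0, q=0: 0
p=0, q=1: 0
p=1, q=0: 1
p=1, q=1: 0
Count of True = 1

1


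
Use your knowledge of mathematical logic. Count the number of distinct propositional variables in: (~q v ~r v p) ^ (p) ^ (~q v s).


Identify each variable that appears in the formula.
Variables found: p, q, r, s
Count = 4

4


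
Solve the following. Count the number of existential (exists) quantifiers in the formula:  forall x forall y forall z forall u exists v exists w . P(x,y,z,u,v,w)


Quantifier prefix: forall x forall y forall z forall u exists v exists w
Mark each quantifier type:
  U U U U E E
Universal count = 4, Existential count = 2
Asked for existential (exists) quantifiers: 2

2


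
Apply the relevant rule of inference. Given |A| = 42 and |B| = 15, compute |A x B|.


The Cartesian product A x B contains all ordered pairs (a, b).
|A x B| = |A| * |B| = 42 * 15 = 630

630


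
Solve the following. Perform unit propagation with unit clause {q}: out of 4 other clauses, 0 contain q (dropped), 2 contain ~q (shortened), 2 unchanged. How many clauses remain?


Satisfied (removed): 0
Shortened (remain): 2
Unchanged (remain): 2
Remaining = 2 + 2 = 4

4


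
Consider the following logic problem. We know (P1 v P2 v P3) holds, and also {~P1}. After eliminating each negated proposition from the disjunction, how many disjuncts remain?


Original disjuncts (3): P1, P2, P3
Negated (eliminate): ~P1
Remaining disjuncts: P2, P3
Count = 3 - 1 = 2

2


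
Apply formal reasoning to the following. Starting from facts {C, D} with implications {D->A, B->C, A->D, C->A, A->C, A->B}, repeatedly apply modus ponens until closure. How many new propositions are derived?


Initial facts: {C, D}
Apply modus ponens to closure:
  D and D->A  =>  A
  A and A->B  =>  B
Final known: {A, B, C, D}
New propositions: {A, B}
Count = 2

2


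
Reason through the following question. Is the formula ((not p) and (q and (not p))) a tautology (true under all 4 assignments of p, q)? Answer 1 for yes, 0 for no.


Check all 4 assignments:
p=0, q=0: 0
p=0, q=1: 1
p=1, q=0: 0
p=1, q=1: 0
Satisfying count = 1/4.
Tautology iff count = 4: no.

0


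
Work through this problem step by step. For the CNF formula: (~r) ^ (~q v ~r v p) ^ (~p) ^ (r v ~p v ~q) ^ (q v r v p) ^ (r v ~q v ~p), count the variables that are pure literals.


Check each variable for pure literal status:
p: mixed (not pure)
q: mixed (not pure)
r: mixed (not pure)
Pure literal count = 0

0


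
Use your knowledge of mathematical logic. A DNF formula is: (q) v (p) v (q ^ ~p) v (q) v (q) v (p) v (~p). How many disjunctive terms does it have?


A DNF formula is a disjunction of terms (conjunctions).
Terms are separated by v.
Counting the disjuncts: 7 terms.

7


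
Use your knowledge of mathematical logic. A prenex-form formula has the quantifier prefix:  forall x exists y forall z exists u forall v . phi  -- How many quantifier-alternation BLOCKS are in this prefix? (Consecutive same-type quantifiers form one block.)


Quantifier-type sequence: A E A E A  (A=forall, E=exists)
Group into maximal same-type runs:
  Ax1 | Ex1 | Ax1 | Ex1 | Ax1
Number of blocks = 5

5


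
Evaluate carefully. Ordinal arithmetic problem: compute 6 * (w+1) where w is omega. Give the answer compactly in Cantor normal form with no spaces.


Compute 6 * (w+1).
Ordinal * is associative and left-distributive over +, but NOT commutative; for finite n>1, n*w = w but w*n stays w*n.
By left-distributivity: 6 * (w+1) = 6*w + 6*1 = w + 6 = w+6.
Result = w+6

w+6


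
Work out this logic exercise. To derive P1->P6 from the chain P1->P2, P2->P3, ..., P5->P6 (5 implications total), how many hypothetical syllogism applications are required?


With 5 implications in a chain connecting 6 propositions:
P1->P2, P2->P3, ..., P5->P6
Steps needed = (number of implications) - 1 = 5 - 1 = 4

4


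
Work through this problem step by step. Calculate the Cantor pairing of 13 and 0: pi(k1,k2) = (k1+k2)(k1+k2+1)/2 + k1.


k1 + k2 = 13
(k1+k2)(k1+k2+1)/2 = 13 * 14 / 2 = 91
pi = 91 + 13 = 104

104


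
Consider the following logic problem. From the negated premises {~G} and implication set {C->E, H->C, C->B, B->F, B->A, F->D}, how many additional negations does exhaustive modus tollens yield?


Initial negated facts: {~G}
Apply modus tollens to closure:
  (no implication fires)
Final negated: {~G}
New negations: {(none)}
Count = 0

0


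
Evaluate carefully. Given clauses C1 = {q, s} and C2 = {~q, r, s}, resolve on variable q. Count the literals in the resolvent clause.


Remove q from C1 and ~q from C2.
C1 remainder: {s}
C2 remainder: {r, s}
Union (resolvent): {r, s}
Resolvent has 2 literal(s).

2


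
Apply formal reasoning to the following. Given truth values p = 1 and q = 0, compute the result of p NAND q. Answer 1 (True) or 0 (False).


p = 1, q = 0
Operation: p NAND q
Evaluate: 1 NAND 0 = 1

1


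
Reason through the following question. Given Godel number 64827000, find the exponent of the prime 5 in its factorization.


Factorize 64827000 by dividing by 5 repeatedly.
Division steps: 5 divides 64827000 exactly 3 time(s).
Exponent of 5 = 3

3


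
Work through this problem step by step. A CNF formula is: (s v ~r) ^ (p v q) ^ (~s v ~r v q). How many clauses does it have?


A CNF formula is a conjunction of clauses.
Clauses are separated by ^.
Counting the conjuncts: 3 clauses.

3


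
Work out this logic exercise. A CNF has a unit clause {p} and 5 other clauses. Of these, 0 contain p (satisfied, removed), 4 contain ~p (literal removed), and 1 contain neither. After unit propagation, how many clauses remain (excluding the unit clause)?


Satisfied (removed): 0
Shortened (remain): 4
Unchanged (remain): 1
Remaining = 4 + 1 = 5

5


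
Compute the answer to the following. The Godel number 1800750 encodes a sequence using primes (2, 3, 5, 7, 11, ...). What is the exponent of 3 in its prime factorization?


Factorize 1800750 by dividing by 3 repeatedly.
Division steps: 3 divides 1800750 exactly 1 time(s).
Exponent of 3 = 1

1


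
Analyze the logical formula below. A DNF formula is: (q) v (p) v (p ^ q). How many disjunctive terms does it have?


A DNF formula is a disjunction of terms (conjunctions).
Terms are separated by v.
Counting the disjuncts: 3 terms.

3


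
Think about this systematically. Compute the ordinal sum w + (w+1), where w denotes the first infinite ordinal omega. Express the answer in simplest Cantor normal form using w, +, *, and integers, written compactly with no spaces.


Compute w + (w+1).
Ordinal + is associative but NOT commutative; for finite n>0, n + w = w but w + n stays w+n.
w + (w+1) = (w+w) + 1 = w*2+1.
Result = w*2+1

w*2+1


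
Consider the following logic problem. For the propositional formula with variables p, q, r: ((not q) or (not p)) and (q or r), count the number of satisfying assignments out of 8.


Evaluate all 8 assignments for p, q, r:
p=0, q=0, r=0: 0
p=0, q=0, r=1: 1
p=0, q=1, r=0: 1
p=0, q=1, r=1: 1
p=1, q=0, r=0: 0
p=1, q=0, r=1: 1
p=1, q=1, r=0: 0
p=1, q=1, r=1: 0
Satisfying count = 4

4


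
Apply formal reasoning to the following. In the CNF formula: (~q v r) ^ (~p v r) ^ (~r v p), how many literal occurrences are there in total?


Counting literals in each clause:
Clause 1: 2 literal(s)
Clause 2: 2 literal(s)
Clause 3: 2 literal(s)
Total = 6

6


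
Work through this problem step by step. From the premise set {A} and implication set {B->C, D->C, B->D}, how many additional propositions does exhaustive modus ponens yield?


Initial facts: {A}
Apply modus ponens to closure:
  (no implication fires)
Final known: {A}
New propositions: {(none)}
Count = 0

0


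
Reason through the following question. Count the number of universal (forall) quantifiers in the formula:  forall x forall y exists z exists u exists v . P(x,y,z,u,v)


Quantifier prefix: forall x forall y exists z exists u exists v
Mark each quantifier type:
  U U E E E
Universal count = 2, Existential count = 3
Asked for universal (forall) quantifiers: 2

2


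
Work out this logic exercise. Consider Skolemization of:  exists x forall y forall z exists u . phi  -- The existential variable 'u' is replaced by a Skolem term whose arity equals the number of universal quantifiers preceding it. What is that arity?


Quantifier prefix: exists x forall y forall z exists u
'u' is existentially quantified at position 4.
Universal variables preceding it: y, z
Skolem function arity = 2

2


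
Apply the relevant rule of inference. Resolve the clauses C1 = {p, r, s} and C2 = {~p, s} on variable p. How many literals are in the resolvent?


Remove p from C1 and ~p from C2.
C1 remainder: {r, s}
C2 remainder: {s}
Union (resolvent): {r, s}
Resolvent has 2 literal(s).

2


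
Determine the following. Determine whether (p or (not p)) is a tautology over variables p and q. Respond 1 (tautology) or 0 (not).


Check all 4 assignments:
p=0, q=0: 1
p=0, q=1: 1
p=1, q=0: 1
p=1, q=1: 1
Satisfying count = 4/4.
Tautology iff count = 4: yes.

1


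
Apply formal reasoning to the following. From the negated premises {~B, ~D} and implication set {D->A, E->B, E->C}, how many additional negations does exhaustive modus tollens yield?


Initial negated facts: {~B, ~D}
Apply modus tollens to closure:
  ~B and E->B  =>  ~E
Final negated: {~B, ~D, ~E}
New negations: {~E}
Count = 1

1


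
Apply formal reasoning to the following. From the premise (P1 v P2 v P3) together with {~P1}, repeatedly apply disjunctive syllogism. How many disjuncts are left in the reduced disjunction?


Original disjuncts (3): P1, P2, P3
Negated (eliminate): ~P1
Remaining disjuncts: P2, P3
Count = 3 - 1 = 2

2


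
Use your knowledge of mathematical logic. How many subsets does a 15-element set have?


The power set of a set with n elements has 2^n elements.
|P(S)| = 2^15 = 32768

32768


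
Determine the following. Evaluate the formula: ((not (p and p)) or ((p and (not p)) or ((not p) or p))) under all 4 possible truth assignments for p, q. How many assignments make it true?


Check all 4 assignments:
p=0, q=0: 1
p=0, q=1: 1
p=1, q=0: 1
p=1, q=1: 1
Count of True = 4

4


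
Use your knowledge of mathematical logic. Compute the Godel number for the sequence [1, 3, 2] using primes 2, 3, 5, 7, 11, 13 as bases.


Encode each element as an exponent of the corresponding prime:
  2^1 = 2
  3^3 = 27
  5^2 = 25
Product = 2 * 27 * 25 = 1350

1350


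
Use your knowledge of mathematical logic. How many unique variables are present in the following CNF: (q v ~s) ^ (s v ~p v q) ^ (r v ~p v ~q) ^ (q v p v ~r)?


Identify each variable that appears in the formula.
Variables found: p, q, r, s
Count = 4

4


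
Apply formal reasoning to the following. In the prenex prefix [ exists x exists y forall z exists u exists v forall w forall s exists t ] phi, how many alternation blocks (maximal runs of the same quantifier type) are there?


Quantifier-type sequence: E E A E E A A E  (A=forall, E=exists)
Group into maximal same-type runs:
  Ex2 | Ax1 | Ex2 | Ax2 | Ex1
Number of blocks = 5

5


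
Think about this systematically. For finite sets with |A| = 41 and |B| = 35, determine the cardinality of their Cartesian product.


The Cartesian product A x B contains all ordered pairs (a, b).
|A x B| = |A| * |B| = 41 * 35 = 1435

1435


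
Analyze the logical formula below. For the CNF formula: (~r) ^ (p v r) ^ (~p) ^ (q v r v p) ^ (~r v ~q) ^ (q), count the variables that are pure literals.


Check each variable for pure literal status:
p: mixed (not pure)
q: mixed (not pure)
r: mixed (not pure)
Pure literal count = 0

0


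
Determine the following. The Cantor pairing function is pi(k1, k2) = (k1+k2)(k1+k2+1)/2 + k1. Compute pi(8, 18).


k1 + k2 = 26
(k1+k2)(k1+k2+1)/2 = 26 * 27 / 2 = 351
pi = 351 + 8 = 359

359


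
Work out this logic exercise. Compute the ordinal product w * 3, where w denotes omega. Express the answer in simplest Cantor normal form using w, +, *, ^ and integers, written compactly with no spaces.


Compute w * 3.
Ordinal * is associative and left-distributive over +, but NOT commutative; for finite n>1, n*w = w but w*n stays w*n.
w * 3 means 3 copies of w concatenated: w*3.
Result = w*3

w*3


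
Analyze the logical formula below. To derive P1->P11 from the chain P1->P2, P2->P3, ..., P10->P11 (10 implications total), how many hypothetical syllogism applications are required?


With 10 implications in a chain connecting 11 propositions:
P1->P2, P2->P3, ..., P10->P11
Steps needed = (number of implications) - 1 = 10 - 1 = 9

9


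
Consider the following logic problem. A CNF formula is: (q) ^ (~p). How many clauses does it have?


A CNF formula is a conjunction of clauses.
Clauses are separated by ^.
Counting the conjuncts: 2 clauses.

2


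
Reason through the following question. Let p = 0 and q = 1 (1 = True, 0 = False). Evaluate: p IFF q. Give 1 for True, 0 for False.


p = 0, q = 1
Operation: p IFF q
Evaluate: 0 IFF 1 = 0

0


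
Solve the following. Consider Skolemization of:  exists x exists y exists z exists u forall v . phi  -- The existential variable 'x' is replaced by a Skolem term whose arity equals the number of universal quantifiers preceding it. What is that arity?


Quantifier prefix: exists x exists y exists z exists u forall v
'x' is existentially quantified at position 1.
No universal quantifiers precede it.
Skolem function arity = 0 (a Skolem constant)

0


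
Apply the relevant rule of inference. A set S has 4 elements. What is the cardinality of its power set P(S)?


The power set of a set with n elements has 2^n elements.
|P(S)| = 2^4 = 16

16


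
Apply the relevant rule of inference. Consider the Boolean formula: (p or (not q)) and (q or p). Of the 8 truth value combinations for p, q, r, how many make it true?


Evaluate all 8 assignments for p, q, r:
p=0, q=0, r=0: 0
p=0, q=0, r=1: 0
p=0, q=1, r=0: 0
p=0, q=1, r=1: 0
p=1, q=0, r=0: 1
p=1, q=0, r=1: 1
p=1, q=1, r=0: 1
p=1, q=1, r=1: 1
Satisfying count = 4

4


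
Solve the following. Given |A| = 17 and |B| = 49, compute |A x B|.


The Cartesian product A x B contains all ordered pairs (a, b).
|A x B| = |A| * |B| = 17 * 49 = 833

833


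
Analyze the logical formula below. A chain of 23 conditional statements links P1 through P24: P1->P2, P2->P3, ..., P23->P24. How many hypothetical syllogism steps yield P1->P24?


With 23 implications in a chain connecting 24 propositions:
P1->P2, P2->P3, ..., P23->P24
Steps needed = (number of implications) - 1 = 23 - 1 = 22

22
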